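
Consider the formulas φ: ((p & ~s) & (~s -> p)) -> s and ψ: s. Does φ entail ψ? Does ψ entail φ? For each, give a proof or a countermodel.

[⇒] This fails. Under s = F, p = F, the left side is true but the right side is false.

[⇐] Assume the antecedent. If s is true, ((p & ~s) & (~s -> p)) -> s reduces to true regardless of the other variables. If s is false, the antecedent cannot hold. Either way ((p & ~s) & (~s -> p)) -> s holds.

(⇒) fails; (⇐) holds.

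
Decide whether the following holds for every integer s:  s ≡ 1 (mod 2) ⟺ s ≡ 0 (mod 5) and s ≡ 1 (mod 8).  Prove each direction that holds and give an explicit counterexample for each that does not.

Only the converse holds.

(→) This fails: s = 1 gives 1 ≡ 1 (mod 2) but 1 ≡ 1 (mod 5), so the conjunction on the right does not hold.

(←) Conversely, if s ≡ 0 (mod 5) and s ≡ 1 (mod 8), then by the Chinese remainder theorem s ≡ 25 (mod 40). Since 25 ≡ 1 (mod 2) and 2 ∣ 40, we get s ≡ 1 (mod 2).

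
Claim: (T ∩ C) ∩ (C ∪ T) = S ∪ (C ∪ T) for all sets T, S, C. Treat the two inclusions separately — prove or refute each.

Forward inclusion. Let x ∈ (T ∩ C) ∩ (C ∪ T). Then either x ∈ T ∩ C and x ∉ S; or x ∈ T ∩ S ∩ C. In each case x ∈ S ∪ (C ∪ T), so (T ∩ C) ∩ (C ∪ T) ⊆ S ∪ (C ∪ T).

Reverse inclusion. This inclusion fails. Take T = {1}, S = ∅, C = ∅; then 1 ∈ S ∪ (C ∪ T) but 1 ∉ (T ∩ C) ∩ (C ∪ T).

(⊆) holds; (⊇) fails.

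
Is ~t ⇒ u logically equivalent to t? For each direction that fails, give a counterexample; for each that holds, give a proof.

The forward direction fails; the converse holds.

(⟹) This fails. Under u = T, t = F, the left side is true but the right side is false.

(⟸) Assume the antecedent. If u is true, ~t ⇒ u reduces to true regardless of the other variables. If u is false, the antecedent forces (u = F, t = T), and ~t ⇒ u holds there. Either way ~t ⇒ u holds.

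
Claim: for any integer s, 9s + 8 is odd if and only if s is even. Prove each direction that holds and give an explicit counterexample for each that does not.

(→) This fails: s = 5 gives 9s + 8 = 53, which is odd, but 5 is odd, not even.

(←) This also fails: s = 6 is even, but 9s + 8 = 62 is even, not odd.

Neither implication holds.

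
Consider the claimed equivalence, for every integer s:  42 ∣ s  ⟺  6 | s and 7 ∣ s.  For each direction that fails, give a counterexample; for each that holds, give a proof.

Both directions hold; the statement is true.

(⟹) If 42 ∣ s, write s = 42q. Since 42 = 7·6, s = 6·(7q), so 6 ∣ s; and since 42 = 6·7, s = 7·(6q), so 7 ∣ s.

(⟸) Suppose 6 ∣ s and 7 ∣ s. Any common multiple of 6 and 7 is a multiple of their lcm; here gcd(6, 7) = 1, so lcm(6, 7) = 6·7 = 42, so 42 ∣ s.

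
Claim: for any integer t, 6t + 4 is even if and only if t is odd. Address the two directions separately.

Only the converse holds.

(→) This fails: take t = 0. Then 6t + 4 = 4, which is even, yet t = 0 is even, not odd.

(←) Suppose t is odd. Since 6 is even, 6t is even for every t, so 6t + 4 has the same parity as 4, which is even. Hence 6t + 4 is even.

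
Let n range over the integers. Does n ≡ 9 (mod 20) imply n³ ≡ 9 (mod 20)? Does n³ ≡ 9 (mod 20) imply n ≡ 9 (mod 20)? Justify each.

The biconditional holds.

(⇒) Suppose n ≡ 9 (mod 20). Write n = 20j + 9. Then (20j + 9)³ = 8000j³ + 10800j² + 4860j + 729 = 20(400j³ + 540j² + 243j + 36) + 9, so n³ ≡ 9 (mod 20).

(⇐) Conversely, suppose n³ ≡ 9 (mod 20). The only residue r in {0, …, 19} with r³ ≡ 9 (mod 20) is r = 9, so n ≡ 9 (mod 20).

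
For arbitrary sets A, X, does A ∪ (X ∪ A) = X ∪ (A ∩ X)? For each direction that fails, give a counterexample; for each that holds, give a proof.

Reverse inclusion. Let x ∈ X ∪ (A ∩ X). Then either x ∈ X and x ∉ A; or x ∈ A ∩ X. In each case x ∈ A ∪ (X ∪ A), so X ∪ (A ∩ X) ⊆ A ∪ (X ∪ A).

Forward inclusion. This inclusion fails. Take A = {1}, X = ∅; then 1 ∈ A ∪ (X ∪ A) but 1 ∉ X ∪ (A ∩ X).

The sets are not equal: only the reverse inclusion holds.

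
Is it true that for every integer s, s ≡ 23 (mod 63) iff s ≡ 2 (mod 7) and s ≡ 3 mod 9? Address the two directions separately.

(⇒) This fails: s = 23 gives 23 ≡ 23 (mod 63) but 23 ≡ 5 (mod 9), so the conjunction on the right does not hold.

(⇐) This fails: s = 30 satisfies both congruences on the right (30 ≡ 2 mod 7 and 30 ≡ 3 mod 9) yet 30 ≡ 30 (mod 63), not 23.

Both directions fail.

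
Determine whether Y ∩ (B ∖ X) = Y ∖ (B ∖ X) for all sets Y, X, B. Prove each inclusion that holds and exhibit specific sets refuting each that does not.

Both inclusions fail.

(⟹) This inclusion fails. Take Y = {1}, X = ∅, B = {1}; then 1 ∈ Y ∩ (B ∖ X) but 1 ∉ Y ∖ (B ∖ X).

(⟸) This inclusion fails. Take Y = {1}, X = ∅, B = ∅; then 1 ∈ Y ∖ (B ∖ X) but 1 ∉ Y ∩ (B ∖ X).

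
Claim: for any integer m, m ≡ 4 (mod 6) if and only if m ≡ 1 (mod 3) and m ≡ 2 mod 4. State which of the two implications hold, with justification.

(⇒) This fails: m = 4 gives 4 ≡ 4 (mod 6) but 4 ≡ 0 (mod 4), so the conjunction on the right does not hold.

(⇐) Conversely, if m ≡ 1 (mod 3) and m ≡ 2 (mod 4), then by the Chinese remainder theorem m ≡ 10 (mod 12). Since 10 ≡ 4 (mod 6) and 6 ∣ 12, we get m ≡ 4 (mod 6).

Only the reverse direction holds.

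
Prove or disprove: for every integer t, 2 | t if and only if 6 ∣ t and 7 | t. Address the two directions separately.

Only the converse holds.

Converse. Suppose 6 ∣ t and 7 ∣ t. Any common multiple of 6 and 7 is a multiple of their lcm; here gcd(6, 7) = 1, so lcm(6, 7) = 6·7 = 42, so 42 ∣ t. Since 2 ∣ 42, it follows that 2 ∣ t.

Forward direction. This fails: take t = 2. Certainly 2 ∣ 2, but 6 ∤ 2.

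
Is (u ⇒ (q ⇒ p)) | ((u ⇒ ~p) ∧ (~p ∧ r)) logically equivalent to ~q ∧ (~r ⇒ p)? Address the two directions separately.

(⇒) fails; (⇐) holds.

[⇒] This fails. Under u = F, q = F, p = F, r = F, the left side is true but the right side is false.

[⇐] Assume the antecedent. If q is true, the antecedent cannot hold. If q is false, the consequent reduces to true regardless of the other variables. Either way the consequent holds.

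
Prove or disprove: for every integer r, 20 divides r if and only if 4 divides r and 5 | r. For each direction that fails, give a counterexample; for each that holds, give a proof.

The biconditional holds.

[⇒] If 20 ∣ r, write r = 20q. Since 20 = 5·4, r = 4·(5q), so 4 ∣ r; and since 20 = 4·5, r = 5·(4q), so 5 ∣ r.

[⇐] Suppose 4 ∣ r and 5 ∣ r. Any common multiple of 4 and 5 is a multiple of their lcm; here gcd(4, 5) = 1, so lcm(4, 5) = 4·5 = 20, so 20 ∣ r.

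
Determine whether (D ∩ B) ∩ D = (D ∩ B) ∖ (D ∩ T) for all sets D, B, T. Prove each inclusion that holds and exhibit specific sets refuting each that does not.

(⊆) This inclusion fails. Take D = {1}, B = {1}, T = {1}; then 1 ∈ (D ∩ B) ∩ D but 1 ∉ (D ∩ B) ∖ (D ∩ T).

(⊇) Let x ∈ (D ∩ B) ∖ (D ∩ T). Then x ∈ D ∩ B and x ∉ T, from which x ∈ (D ∩ B) ∩ D.

The sets are not equal: only the reverse inclusion holds.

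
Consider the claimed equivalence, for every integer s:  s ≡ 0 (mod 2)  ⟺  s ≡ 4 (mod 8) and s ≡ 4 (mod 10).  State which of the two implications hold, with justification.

Forward direction. This fails: s = 0 gives 0 ≡ 0 (mod 2) but 0 ≡ 0 (mod 8), so the conjunction on the right does not hold.

Converse. If s ≡ 4 (mod 8) and s ≡ 4 (mod 10), then by the Chinese remainder theorem s ≡ 4 (mod 40). Since 4 ≡ 0 (mod 2) and 2 ∣ 40, we get s ≡ 0 (mod 2).

Only the reverse direction holds.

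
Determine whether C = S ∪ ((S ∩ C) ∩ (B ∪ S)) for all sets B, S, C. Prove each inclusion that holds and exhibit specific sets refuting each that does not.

Neither inclusion holds.

(⟹) This inclusion fails. Take B = ∅, S = ∅, C = {1}; then 1 ∈ C but 1 ∉ S ∪ ((S ∩ C) ∩ (B ∪ S)).

(⟸) This inclusion fails. Take B = ∅, S = {1}, C = ∅; then 1 ∈ S ∪ ((S ∩ C) ∩ (B ∪ S)) but 1 ∉ C.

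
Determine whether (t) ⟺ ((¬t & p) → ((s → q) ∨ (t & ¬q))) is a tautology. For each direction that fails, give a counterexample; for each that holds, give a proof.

(⇒) holds; (⇐) fails.

Converse. This fails. Under p = F, q = F, t = F, s = F, the left side is false but the right side is true.

Forward direction. Assume the antecedent. If t is true, the consequent reduces to true regardless of the other variables. If t is false, the antecedent cannot hold. Either way the consequent holds.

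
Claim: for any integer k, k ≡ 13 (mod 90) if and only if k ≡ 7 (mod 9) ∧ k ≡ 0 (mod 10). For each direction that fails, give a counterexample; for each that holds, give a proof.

Neither implication holds.

(⇒) This fails: k = 13 gives 13 ≡ 13 (mod 90) but 13 ≡ 4 (mod 9), so the conjunction on the right does not hold.

(⇐) This fails: k = 70 satisfies both congruences on the right (70 ≡ 7 mod 9 and 70 ≡ 0 mod 10) yet 70 ≡ 70 (mod 90), not 13.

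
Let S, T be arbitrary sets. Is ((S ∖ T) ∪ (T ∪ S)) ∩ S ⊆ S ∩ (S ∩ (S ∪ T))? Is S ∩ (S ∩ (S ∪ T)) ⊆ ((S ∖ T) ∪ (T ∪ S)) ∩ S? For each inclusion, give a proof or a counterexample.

Both inclusions hold; the sets are equal.

(⟹) Let x ∈ ((S ∖ T) ∪ (T ∪ S)) ∩ S. Then either x ∈ S and x ∉ T; or x ∈ S ∩ T. In each case x ∈ S ∩ (S ∩ (S ∪ T)), so ((S ∖ T) ∪ (T ∪ S)) ∩ S ⊆ S ∩ (S ∩ (S ∪ T)).

(⟸) Let x ∈ S ∩ (S ∩ (S ∪ T)). Then either x ∈ S and x ∉ T; or x ∈ S ∩ T. In each case x ∈ ((S ∖ T) ∪ (T ∪ S)) ∩ S, so S ∩ (S ∩ (S ∪ T)) ⊆ ((S ∖ T) ∪ (T ∪ S)) ∩ S.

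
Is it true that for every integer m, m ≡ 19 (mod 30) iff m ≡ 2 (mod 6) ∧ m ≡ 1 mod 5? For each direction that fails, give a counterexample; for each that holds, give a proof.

[⇒] This fails: m = 19 gives 19 ≡ 19 (mod 30) but 19 ≡ 1 (mod 6), so the conjunction on the right does not hold.

[⇐] This fails: m = 26 satisfies both congruences on the right (26 ≡ 2 mod 6 and 26 ≡ 1 mod 5) yet 26 ≡ 26 (mod 30), not 19.

(⇒) fails and (⇐) fails.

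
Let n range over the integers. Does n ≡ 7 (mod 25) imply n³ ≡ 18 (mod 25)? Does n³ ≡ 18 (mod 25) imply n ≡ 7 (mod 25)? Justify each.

Both directions hold; the statement is true.

[⇒] Suppose n ≡ 7 (mod 25). Write n = 25j + 7. Then (25j + 7)³ = 15625j³ + 13125j² + 3675j + 343 = 25(625j³ + 525j² + 147j + 13) + 18, so n³ ≡ 18 (mod 25).

[⇐] Conversely, suppose n³ ≡ 18 (mod 25). The only residue r in {0, …, 24} with r³ ≡ 18 (mod 25) is r = 7, so n ≡ 7 (mod 25).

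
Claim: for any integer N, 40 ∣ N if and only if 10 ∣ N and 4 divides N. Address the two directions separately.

Only the forward direction holds.

[⇐] This fails: take N = 20. Both 10 ∣ 20 and 4 ∣ 20, yet 20 is not a multiple of 40 (since 20 = 0·40 + 20), so 40 ∤ 20.

[⇒] If 40 ∣ N, write N = 40q. Since 40 = 4·10, N = 10·(4q), so 10 ∣ N; and since 40 = 10·4, N = 4·(10q), so 4 ∣ N.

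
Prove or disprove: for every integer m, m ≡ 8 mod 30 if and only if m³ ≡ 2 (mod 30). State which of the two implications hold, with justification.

(→) Suppose m ≡ 8 mod 30. Write m = 30j + 8. Then (30j + 8)³ = 27000j³ + 21600j² + 5760j + 512 = 30(900j³ + 720j² + 192j + 17) + 2, so m³ ≡ 2 (mod 30).

(←) Conversely, suppose m³ ≡ 2 (mod 30). The only residue r in {0, …, 29} with r³ ≡ 2 (mod 30) is r = 8, so m ≡ 8 (mod 30).

Equivalent; both directions hold.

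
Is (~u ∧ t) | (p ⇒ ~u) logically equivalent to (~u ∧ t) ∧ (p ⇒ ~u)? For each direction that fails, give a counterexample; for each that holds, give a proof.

Only the converse holds.

[⇒] This fails. Under t = F, p = F, u = F, the left side is true but the right side is false.

[⇐] Assume the antecedent. If t is true, the antecedent forces (t = T, p = F, u = F) or (t = T, p = T, u = F), and (~u ∧ t) | (p ⇒ ~u) holds there. If t is false, the antecedent cannot hold. Either way (~u ∧ t) | (p ⇒ ~u) holds.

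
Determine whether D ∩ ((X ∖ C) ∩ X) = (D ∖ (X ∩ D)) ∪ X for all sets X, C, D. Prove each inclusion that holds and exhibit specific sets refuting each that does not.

The sets are not equal: only the forward inclusion holds.

(⟸) This inclusion fails. Take X = {1}, C = ∅, D = ∅; then 1 ∈ (D ∖ (X ∩ D)) ∪ X but 1 ∉ D ∩ ((X ∖ C) ∩ X).

(⟹) Let x ∈ D ∩ ((X ∖ C) ∩ X). Then x ∈ X ∩ D and x ∉ C, from which x ∈ (D ∖ (X ∩ D)) ∪ X.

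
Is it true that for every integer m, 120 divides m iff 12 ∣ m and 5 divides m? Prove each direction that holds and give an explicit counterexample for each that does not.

Only the forward implication holds.

[⇒] If 120 ∣ m, write m = 120q. Since 120 = 10·12, m = 12·(10q), so 12 ∣ m; and since 120 = 24·5, m = 5·(24q), so 5 ∣ m.

[⇐] This fails: take m = 60. Both 12 ∣ 60 and 5 ∣ 60, yet 60 is not a multiple of 120 (since 60 = 0·120 + 60), so 120 ∤ 60.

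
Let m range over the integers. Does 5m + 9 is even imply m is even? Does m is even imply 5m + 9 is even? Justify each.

Neither implication holds.

(⇒) This fails: m = 5 gives 5m + 9 = 34, which is even, but 5 is odd, not even.

(⇐) This also fails: m = 4 is even, but 5m + 9 = 29 is odd, not even.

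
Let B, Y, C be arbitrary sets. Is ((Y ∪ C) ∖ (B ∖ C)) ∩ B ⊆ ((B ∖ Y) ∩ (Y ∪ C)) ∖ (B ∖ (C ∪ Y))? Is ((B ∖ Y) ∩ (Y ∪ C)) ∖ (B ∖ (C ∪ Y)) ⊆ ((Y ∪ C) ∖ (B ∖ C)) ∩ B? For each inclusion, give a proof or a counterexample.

(⊆) fails; (⊇) holds.

(⟹) This inclusion fails. Take B = {1}, Y = {1}, C = {1}; then 1 ∈ ((Y ∪ C) ∖ (B ∖ C)) ∩ B but 1 ∉ ((B ∖ Y) ∩ (Y ∪ C)) ∖ (B ∖ (C ∪ Y)).

(⟸) Let x ∈ ((B ∖ Y) ∩ (Y ∪ C)) ∖ (B ∖ (C ∪ Y)). Then x ∈ B ∩ C and x ∉ Y, from which x ∈ ((Y ∪ C) ∖ (B ∖ C)) ∩ B.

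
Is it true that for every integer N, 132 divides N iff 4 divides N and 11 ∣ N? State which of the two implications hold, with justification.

(⟹) If 132 ∣ N, write N = 132q. Since 132 = 33·4, N = 4·(33q), so 4 ∣ N; and since 132 = 12·11, N = 11·(12q), so 11 ∣ N.

(⟸) This fails: take N = 44. Both 4 ∣ 44 and 11 ∣ 44, yet 44 is not a multiple of 132 (since 44 = 0·132 + 44), so 132 ∤ 44.

Only the forward implication holds.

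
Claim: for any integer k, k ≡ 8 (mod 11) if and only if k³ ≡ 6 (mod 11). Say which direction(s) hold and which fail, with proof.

Forward direction. Suppose k ≡ 8 (mod 11). Write k = 11j + 8. Then (11j + 8)³ = 1331j³ + 2904j² + 2112j + 512 = 11(121j³ + 264j² + 192j + 46) + 6, so k³ ≡ 6 (mod 11).

Converse. Suppose k³ ≡ 6 (mod 11). The only residue r in {0, …, 10} with r³ ≡ 6 (mod 11) is r = 8, so k ≡ 8 (mod 11).

Both implications hold.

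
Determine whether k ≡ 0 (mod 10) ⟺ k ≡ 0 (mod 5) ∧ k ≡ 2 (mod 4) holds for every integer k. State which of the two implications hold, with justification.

The forward direction fails; the converse holds.

(→) This fails: k = 0 gives 0 ≡ 0 (mod 10) but 0 ≡ 0 (mod 4), so the conjunction on the right does not hold.

(←) Conversely, if k ≡ 0 (mod 5) and k ≡ 2 (mod 4), then by the Chinese remainder theorem k ≡ 10 (mod 20). Since 10 ≡ 0 (mod 10) and 10 ∣ 20, we get k ≡ 0 (mod 10).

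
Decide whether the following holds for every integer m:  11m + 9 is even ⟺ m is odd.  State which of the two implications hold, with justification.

(⇒) Suppose 11m + 9 is even. Since 11 is odd, 11m and m have the same parity, so 11m + 9 ≡ m + 9 (mod 2). As 9 is odd, 11m + 9 is even exactly when m is odd. Thus m is odd.

(⇐) Conversely, suppose m is odd; write m = 2j + 1. Then 11m + 9 = 11·(2j + 1) + 9 = 2·11j + 20, which is even.

Both directions hold; the statement is true.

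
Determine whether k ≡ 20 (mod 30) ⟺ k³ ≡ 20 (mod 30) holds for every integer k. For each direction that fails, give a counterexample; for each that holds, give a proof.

Both implications hold.

(⟸) Suppose k³ ≡ 20 (mod 30). The only residue r in {0, …, 29} with r³ ≡ 20 (mod 30) is r = 20, so k ≡ 20 (mod 30).

(⟹) Suppose k ≡ 20 (mod 30). Write k = 30j + 20. Then (30j + 20)³ = 27000j³ + 54000j² + 36000j + 8000 = 30(900j³ + 1800j² + 1200j + 266) + 20, so k³ ≡ 20 (mod 30).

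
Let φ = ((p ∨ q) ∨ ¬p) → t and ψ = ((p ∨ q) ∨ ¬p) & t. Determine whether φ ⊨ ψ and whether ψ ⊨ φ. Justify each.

(⟹) Assume the antecedent. If t is true, ((p ∨ q) ∨ ¬p) & t reduces to true regardless of the other variables. If t is false, the antecedent cannot hold. Either way ((p ∨ q) ∨ ¬p) & t holds.

(⟸) Assume the antecedent. If t is true, ((p ∨ q) ∨ ¬p) → t reduces to true regardless of the other variables. If t is false, the antecedent cannot hold. Either way ((p ∨ q) ∨ ¬p) → t holds.

The biconditional holds.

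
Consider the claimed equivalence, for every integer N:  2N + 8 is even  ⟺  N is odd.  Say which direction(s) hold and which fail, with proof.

(⟹) This fails: take N = 2. Then 2N + 8 = 12, which is even, yet N = 2 is even, not odd.

(⟸) Suppose N is odd. Since 2 is even, 2N is even for every N, so 2N + 8 has the same parity as 8, which is even. Hence 2N + 8 is even.

Only the converse holds.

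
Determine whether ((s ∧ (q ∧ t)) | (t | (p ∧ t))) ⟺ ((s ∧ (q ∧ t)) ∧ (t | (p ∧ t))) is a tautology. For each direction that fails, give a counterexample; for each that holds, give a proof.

Forward direction. This fails. Under q = F, s = F, p = F, t = T, the left side is true but the right side is false.

Converse. Assume the antecedent. If q is true, the antecedent forces (q = T, s = T, p = F, t = T) or (q = T, s = T, p = T, t = T), and (s ∧ (q ∧ t)) | (t | (p ∧ t)) holds there. If q is false, the antecedent cannot hold. Either way (s ∧ (q ∧ t)) | (t | (p ∧ t)) holds.

(⇒) fails; (⇐) holds.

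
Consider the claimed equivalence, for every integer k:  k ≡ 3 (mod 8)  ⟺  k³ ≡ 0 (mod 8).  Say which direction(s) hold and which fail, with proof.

(⇒) fails and (⇐) fails.

(⟹) This fails: take k = 3. Then 3 ≡ 3 (mod 8), but 3³ = 27 ≡ 3 (mod 8), not 0.

(⟸) This fails: take k = 0. Then 0³ = 0 ≡ 0 (mod 8), yet 0 ≡ 0 (mod 8), not 3.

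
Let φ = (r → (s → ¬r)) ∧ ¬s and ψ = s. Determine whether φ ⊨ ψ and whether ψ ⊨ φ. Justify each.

(⇒) fails and (⇐) fails.

(⟹) This fails. Under r = F, s = F, the left side is true but the right side is false.

(⟸) This fails. Under r = F, s = T, the left side is false but the right side is true.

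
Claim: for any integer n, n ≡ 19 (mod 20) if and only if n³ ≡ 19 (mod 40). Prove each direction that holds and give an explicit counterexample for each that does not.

Not equivalent: only (⇐) holds.

(⇒) This fails: take n = 39. Then 39 ≡ 19 (mod 20), but 39³ = 59319 ≡ 39 (mod 40), not 19.

(⇐) Conversely, the residues r modulo 40 with r³ ≡ 19 (mod 40) are exactly {19}, and each is ≡ 19 (mod 20).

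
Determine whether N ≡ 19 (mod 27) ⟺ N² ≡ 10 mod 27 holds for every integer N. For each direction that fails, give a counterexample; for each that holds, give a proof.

Forward direction. Suppose N ≡ 19 (mod 27). Write N = 27j + 19. Then (27j + 19)² = 729j² + 1026j + 361 = 27(27j² + 38j + 13) + 10, so N² ≡ 10 (mod 27).

Converse. This fails: take N = 8. Then 8² = 64 ≡ 10 (mod 27), yet 8 ≡ 8 (mod 27), not 19.

Only the forward direction holds.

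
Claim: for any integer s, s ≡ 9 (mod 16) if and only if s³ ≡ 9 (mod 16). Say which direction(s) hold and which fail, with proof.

(→) Suppose s ≡ 9 (mod 16). Write s = 16j + 9. Then (16j + 9)³ = 4096j³ + 6912j² + 3888j + 729 = 16(256j³ + 432j² + 243j + 45) + 9, so s³ ≡ 9 (mod 16).

(←) Conversely, suppose s³ ≡ 9 (mod 16). The only residue r in {0, …, 15} with r³ ≡ 9 (mod 16) is r = 9, so s ≡ 9 (mod 16).

Equivalent; both directions hold.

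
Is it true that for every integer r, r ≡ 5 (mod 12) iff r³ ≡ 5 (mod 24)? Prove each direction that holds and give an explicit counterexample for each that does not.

(→) This fails: take r = 17. Then 17 ≡ 5 (mod 12), but 17³ = 4913 ≡ 17 (mod 24), not 5.

(←) Conversely, the residues r modulo 24 with r³ ≡ 5 (mod 24) are exactly {5}, and each is ≡ 5 (mod 12).

Not equivalent: only (⇐) holds.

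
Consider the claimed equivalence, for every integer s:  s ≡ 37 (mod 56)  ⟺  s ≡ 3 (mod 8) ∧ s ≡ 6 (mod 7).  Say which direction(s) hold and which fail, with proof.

Neither implication holds.

(⇒) This fails: s = 37 gives 37 ≡ 37 (mod 56) but 37 ≡ 5 (mod 8), so the conjunction on the right does not hold.

(⇐) This fails: s = 27 satisfies both congruences on the right (27 ≡ 3 mod 8 and 27 ≡ 6 mod 7) yet 27 ≡ 27 (mod 56), not 37.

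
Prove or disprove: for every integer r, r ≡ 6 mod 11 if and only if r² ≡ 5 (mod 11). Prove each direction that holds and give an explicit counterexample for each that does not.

Forward direction. This fails: take r = 6. Then 6 ≡ 6 (mod 11), but 6² = 36 ≡ 3 (mod 11), not 5.

Converse. This fails: take r = 4. Then 4² = 16 ≡ 5 (mod 11), yet 4 ≡ 4 (mod 11), not 6.

Neither direction holds.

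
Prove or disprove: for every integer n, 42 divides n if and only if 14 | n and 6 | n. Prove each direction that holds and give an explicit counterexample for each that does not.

Both implications hold.

(→) If 42 ∣ n, write n = 42q. Since 42 = 3·14, n = 14·(3q), so 14 ∣ n; and since 42 = 7·6, n = 6·(7q), so 6 ∣ n.

(←) Suppose 14 ∣ n and 6 ∣ n. Any common multiple of 14 and 6 is a multiple of their lcm; here lcm(14, 6) = 14·6/gcd(14, 6) = 84/2 = 42, so 42 ∣ n.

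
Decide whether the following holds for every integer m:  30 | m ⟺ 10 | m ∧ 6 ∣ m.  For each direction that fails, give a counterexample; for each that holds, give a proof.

Equivalent; both directions hold.

(⟸) Suppose 10 ∣ m and 6 ∣ m. Any common multiple of 10 and 6 is a multiple of their lcm; here lcm(10, 6) = 10·6/gcd(10, 6) = 60/2 = 30, so 30 ∣ m.

(⟹) If 30 ∣ m, write m = 30q. Since 30 = 3·10, m = 10·(3q), so 10 ∣ m; and since 30 = 5·6, m = 6·(5q), so 6 ∣ m.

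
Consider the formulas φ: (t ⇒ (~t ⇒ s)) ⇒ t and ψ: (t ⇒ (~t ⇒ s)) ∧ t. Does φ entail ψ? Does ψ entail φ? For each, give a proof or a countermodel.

(⟹) Assume the antecedent. If s is true, the antecedent forces (s = T, t = T), and (t ⇒ (~t ⇒ s)) ∧ t holds there. If s is false, the antecedent forces (s = F, t = T), and (t ⇒ (~t ⇒ s)) ∧ t holds there. Either way (t ⇒ (~t ⇒ s)) ∧ t holds.

(⟸) Assume the antecedent. If s is true, the antecedent forces (s = T, t = T), and (t ⇒ (~t ⇒ s)) ⇒ t holds there. If s is false, the antecedent forces (s = F, t = T), and (t ⇒ (~t ⇒ s)) ⇒ t holds there. Either way (t ⇒ (~t ⇒ s)) ⇒ t holds.

Both directions hold; the statement is true.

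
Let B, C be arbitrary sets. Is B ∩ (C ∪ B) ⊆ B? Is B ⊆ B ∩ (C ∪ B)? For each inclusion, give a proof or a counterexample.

The two sets are equal.

(⊆) Let x ∈ B ∩ (C ∪ B). Then either x ∈ B and x ∉ C; or x ∈ B ∩ C. In each case x ∈ B, so B ∩ (C ∪ B) ⊆ B.

(⊇) Let x ∈ B. Then either x ∈ B and x ∉ C; or x ∈ B ∩ C. In each case x ∈ B ∩ (C ∪ B), so B ⊆ B ∩ (C ∪ B).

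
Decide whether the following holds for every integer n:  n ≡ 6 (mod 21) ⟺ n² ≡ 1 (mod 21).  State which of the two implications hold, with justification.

(⇒) fails and (⇐) fails.

(⇒) This fails: take n = 6. Then 6 ≡ 6 (mod 21), but 6² = 36 ≡ 15 (mod 21), not 1.

(⇐) This fails: take n = 1. Then 1² = 1 ≡ 1 (mod 21), yet 1 ≡ 1 (mod 21), not 6.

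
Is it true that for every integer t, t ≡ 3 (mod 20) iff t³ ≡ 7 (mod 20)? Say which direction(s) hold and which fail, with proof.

(⇐) Suppose t³ ≡ 7 (mod 20). The only residue r in {0, …, 19} with r³ ≡ 7 (mod 20) is r = 3, so t ≡ 3 (mod 20).

(⇒) Suppose t ≡ 3 (mod 20). Write t = 20j + 3. Then (20j + 3)³ = 8000j³ + 3600j² + 540j + 27 = 20(400j³ + 180j² + 27j + 1) + 7, so t³ ≡ 7 (mod 20).

Equivalent; both directions hold.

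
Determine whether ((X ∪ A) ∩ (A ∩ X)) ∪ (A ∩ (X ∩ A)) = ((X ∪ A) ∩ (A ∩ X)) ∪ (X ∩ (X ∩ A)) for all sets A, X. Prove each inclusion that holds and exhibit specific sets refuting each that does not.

(⊆) Let x ∈ ((X ∪ A) ∩ (A ∩ X)) ∪ (A ∩ (X ∩ A)). Then x ∈ A ∩ X, from which x ∈ ((X ∪ A) ∩ (A ∩ X)) ∪ (X ∩ (X ∩ A)).

(⊇) Let x ∈ ((X ∪ A) ∩ (A ∩ X)) ∪ (X ∩ (X ∩ A)). Then x ∈ A ∩ X, from which x ∈ ((X ∪ A) ∩ (A ∩ X)) ∪ (A ∩ (X ∩ A)).

The two sets are equal.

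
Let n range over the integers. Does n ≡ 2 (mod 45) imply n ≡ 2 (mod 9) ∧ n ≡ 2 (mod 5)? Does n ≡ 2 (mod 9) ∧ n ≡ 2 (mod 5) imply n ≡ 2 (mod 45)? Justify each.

Both directions hold; the statement is true.

(⟹) Suppose n ≡ 2 (mod 45); write n = 45j + 2. Since 9 ∣ 45, reducing mod 9 gives n ≡ 2 (mod 9); since 5 ∣ 45, reducing mod 5 gives n ≡ 2 (mod 5).

(⟸) Conversely, if n ≡ 2 (mod 9) and n ≡ 2 (mod 5), then by the Chinese remainder theorem n ≡ 2 (mod 45). This is exactly n ≡ 2 (mod 45).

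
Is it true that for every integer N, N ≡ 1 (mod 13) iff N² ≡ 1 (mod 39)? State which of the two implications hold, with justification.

Neither implication holds.

(→) This fails: take N = 27. Then 27 ≡ 1 (mod 13), but 27² = 729 ≡ 27 (mod 39), not 1.

(←) This fails: take N = 25. Then 25² = 625 ≡ 1 (mod 39), yet 25 ≡ 12 (mod 13), not 1.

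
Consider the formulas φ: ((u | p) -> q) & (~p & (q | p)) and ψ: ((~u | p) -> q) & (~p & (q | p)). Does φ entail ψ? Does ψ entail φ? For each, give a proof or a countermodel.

[⇒] Assume the antecedent. If p is true, the antecedent cannot hold. If p is false, the antecedent forces (p = F, u = F, q = T) or (p = F, u = T, q = T), and the consequent holds there. Either way the consequent holds.

[⇐] Assume the antecedent. If p is true, the antecedent cannot hold. If p is false, the antecedent forces (p = F, u = F, q = T) or (p = F, u = T, q = T), and the consequent holds there. Either way the consequent holds.

Both directions hold.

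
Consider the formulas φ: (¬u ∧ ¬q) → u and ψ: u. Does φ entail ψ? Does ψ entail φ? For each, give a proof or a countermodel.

The forward direction fails; the converse holds.

[⇒] This fails. Under q = T, u = F, the left side is true but the right side is false.

[⇐] Assume the antecedent. If q is true, (¬u ∧ ¬q) → u reduces to true regardless of the other variables. If q is false, the antecedent forces (q = F, u = T), and (¬u ∧ ¬q) → u holds there. Either way (¬u ∧ ¬q) → u holds.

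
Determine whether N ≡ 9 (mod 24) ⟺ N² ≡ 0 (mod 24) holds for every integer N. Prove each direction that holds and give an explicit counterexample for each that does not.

(→) This fails: take N = 9. Then 9 ≡ 9 (mod 24), but 9² = 81 ≡ 9 (mod 24), not 0.

(←) This fails: take N = 0. Then 0² = 0 ≡ 0 (mod 24), yet 0 ≡ 0 (mod 24), not 9.

Neither implication holds.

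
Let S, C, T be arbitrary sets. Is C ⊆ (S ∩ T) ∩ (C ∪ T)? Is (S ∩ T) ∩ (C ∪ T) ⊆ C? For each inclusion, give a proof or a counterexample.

(⊆) fails and (⊇) fails.

(⟹) This inclusion fails. Take S = ∅, C = {1}, T = ∅; then 1 ∈ C but 1 ∉ (S ∩ T) ∩ (C ∪ T).

(⟸) This inclusion fails. Take S = {1}, C = ∅, T = {1}; then 1 ∈ (S ∩ T) ∩ (C ∪ T) but 1 ∉ C.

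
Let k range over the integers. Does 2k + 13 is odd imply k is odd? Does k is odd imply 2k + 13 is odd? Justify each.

(⇒) fails; (⇐) holds.

(⟸) Suppose k is odd. Since 2 is even, 2k is even for every k, so 2k + 13 has the same parity as 13, which is odd. Hence 2k + 13 is odd.

(⟹) This fails: take k = 6. Then 2k + 13 = 25, which is odd, yet k = 6 is even, not odd.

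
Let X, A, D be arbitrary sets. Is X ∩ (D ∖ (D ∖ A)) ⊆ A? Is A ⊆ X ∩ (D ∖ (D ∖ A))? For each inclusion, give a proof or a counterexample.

(⊆) holds; (⊇) fails.

(⟹) Let x ∈ X ∩ (D ∖ (D ∖ A)). Then x ∈ X ∩ A ∩ D, from which x ∈ A.

(⟸) This inclusion fails. Take X = ∅, A = {1}, D = ∅; then 1 ∈ A but 1 ∉ X ∩ (D ∖ (D ∖ A)).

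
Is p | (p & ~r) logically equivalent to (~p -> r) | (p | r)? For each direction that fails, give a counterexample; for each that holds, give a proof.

Only the forward direction holds.

Forward direction. Assume the antecedent. If r is true, (~p -> r) | (p | r) reduces to true regardless of the other variables. If r is false, the antecedent forces (r = F, p = T), and (~p -> r) | (p | r) holds there. Either way (~p -> r) | (p | r) holds.

Converse. This fails. Under r = T, p = F, the left side is false but the right side is true.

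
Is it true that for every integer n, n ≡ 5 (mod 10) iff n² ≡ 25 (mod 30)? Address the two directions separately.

(→) This fails: take n = 15. Then 15 ≡ 5 (mod 10), but 15² = 225 ≡ 15 (mod 30), not 25.

(←) Conversely, the residues r modulo 30 with r² ≡ 25 (mod 30) are exactly {5, 25}, and each is ≡ 5 (mod 10).

The forward direction fails; the converse holds.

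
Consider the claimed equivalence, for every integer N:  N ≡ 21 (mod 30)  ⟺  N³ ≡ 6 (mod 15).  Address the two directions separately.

(⟹) Suppose N ≡ 21 (mod 30). Then N³ ≡ 21³ = 9261 (mod 30), and since 15 ∣ 30, also N³ ≡ 6 (mod 15).

(⟸) This fails: take N = 6. Then 6³ = 216 ≡ 6 (mod 15), yet 6 ≡ 6 (mod 30), not 21.

The forward direction holds; the converse fails.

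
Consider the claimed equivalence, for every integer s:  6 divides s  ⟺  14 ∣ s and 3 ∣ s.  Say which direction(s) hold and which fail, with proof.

(⟹) This fails: take s = 6. Certainly 6 ∣ 6, but 14 ∤ 6.

(⟸) Suppose 14 ∣ s and 3 ∣ s. Any common multiple of 14 and 3 is a multiple of their lcm; here gcd(14, 3) = 1, so lcm(14, 3) = 14·3 = 42, so 42 ∣ s. Since 6 ∣ 42, it follows that 6 ∣ s.

The forward direction fails; the converse holds.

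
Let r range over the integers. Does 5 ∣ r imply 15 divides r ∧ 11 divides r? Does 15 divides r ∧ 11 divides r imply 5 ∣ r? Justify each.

(⟹) This fails: take r = 5. Certainly 5 ∣ 5, but 15 ∤ 5.

(⟸) Suppose 15 ∣ r and 11 ∣ r. Any common multiple of 15 and 11 is a multiple of their lcm; here gcd(15, 11) = 1, so lcm(15, 11) = 15·11 = 165, so 165 ∣ r. Since 5 ∣ 165, it follows that 5 ∣ r.

Only the reverse direction holds.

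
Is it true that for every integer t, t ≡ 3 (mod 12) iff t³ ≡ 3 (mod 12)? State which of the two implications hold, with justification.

Equivalent; both directions hold.

(→) Suppose t ≡ 3 (mod 12). Write t = 12j + 3. Then (12j + 3)³ = 1728j³ + 1296j² + 324j + 27 = 12(144j³ + 108j² + 27j + 2) + 3, so t³ ≡ 3 (mod 12).

(←) Conversely, suppose t³ ≡ 3 (mod 12). The only residue r in {0, …, 11} with r³ ≡ 3 (mod 12) is r = 3, so t ≡ 3 (mod 12).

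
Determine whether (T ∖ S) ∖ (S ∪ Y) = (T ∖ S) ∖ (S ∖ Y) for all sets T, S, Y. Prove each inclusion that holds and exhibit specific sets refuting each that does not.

Forward inclusion. Let x ∈ (T ∖ S) ∖ (S ∪ Y). Then x ∈ T and x ∉ S, Y, from which x ∈ (T ∖ S) ∖ (S ∖ Y).

Reverse inclusion. This inclusion fails. Take T = {1}, S = ∅, Y = {1}; then 1 ∈ (T ∖ S) ∖ (S ∖ Y) but 1 ∉ (T ∖ S) ∖ (S ∪ Y).

(⊆) holds; (⊇) fails.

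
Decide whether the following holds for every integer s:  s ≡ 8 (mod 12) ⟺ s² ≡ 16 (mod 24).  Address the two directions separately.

(→) Suppose s ≡ 8 (mod 12). Working modulo 24, s ∈ {8, 20}; for each such r, r² ≡ 16 (mod 24).

(←) This fails: take s = 4. Then 4² = 16 ≡ 16 (mod 24), yet 4 ≡ 4 (mod 12), not 8.

The forward direction holds; the converse fails.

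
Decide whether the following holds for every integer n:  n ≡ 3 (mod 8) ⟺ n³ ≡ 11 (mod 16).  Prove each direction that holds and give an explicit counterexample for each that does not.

The forward direction fails; the converse holds.

Forward direction. This fails: take n = 11. Then 11 ≡ 3 (mod 8), but 11³ = 1331 ≡ 3 (mod 16), not 11.

Converse. The residues r modulo 16 with r³ ≡ 11 (mod 16) are exactly {3}, and each is ≡ 3 (mod 8).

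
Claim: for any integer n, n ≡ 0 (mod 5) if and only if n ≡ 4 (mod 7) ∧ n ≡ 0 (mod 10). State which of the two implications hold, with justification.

Only the converse holds.

Converse. If n ≡ 4 (mod 7) and n ≡ 0 (mod 10), then by the Chinese remainder theorem n ≡ 60 (mod 70). Since 60 ≡ 0 (mod 5) and 5 ∣ 70, we get n ≡ 0 (mod 5).

Forward direction. This fails: n = 0 gives 0 ≡ 0 (mod 5) but 0 ≡ 0 (mod 7), so the conjunction on the right does not hold.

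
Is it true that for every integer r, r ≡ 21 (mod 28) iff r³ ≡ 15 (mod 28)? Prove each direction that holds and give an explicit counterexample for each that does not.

Forward direction. This fails: take r = 21. Then 21 ≡ 21 (mod 28), but 21³ = 9261 ≡ 21 (mod 28), not 15.

Converse. This fails: take r = 11. Then 11³ = 1331 ≡ 15 (mod 28), yet 11 ≡ 11 (mod 28), not 21.

Both directions fail.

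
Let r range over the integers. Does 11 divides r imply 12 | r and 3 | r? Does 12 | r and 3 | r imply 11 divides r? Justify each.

(⇒) fails and (⇐) fails.

(→) This fails: take r = 11. Certainly 11 ∣ 11, but 12 ∤ 11.

(←) This fails: take r = 12. Both 12 ∣ 12 and 3 ∣ 12, yet 12 is not a multiple of 11 (since 12 = 1·11 + 1), so 11 ∤ 12.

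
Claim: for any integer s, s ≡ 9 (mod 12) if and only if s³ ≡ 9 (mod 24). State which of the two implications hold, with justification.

Only the converse holds.

(⇒) This fails: take s = 21. Then 21 ≡ 9 (mod 12), but 21³ = 9261 ≡ 21 (mod 24), not 9.

(⇐) Conversely, the residues r modulo 24 with r³ ≡ 9 (mod 24) are exactly {9}, and each is ≡ 9 (mod 12).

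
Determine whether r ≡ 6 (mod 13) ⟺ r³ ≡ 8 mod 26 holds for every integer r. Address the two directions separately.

Forward direction. This fails: take r = 19. Then 19 ≡ 6 (mod 13), but 19³ = 6859 ≡ 21 (mod 26), not 8.

Converse. This fails: take r = 2. Then 2³ = 8 ≡ 8 (mod 26), yet 2 ≡ 2 (mod 13), not 6.

(⇒) fails and (⇐) fails.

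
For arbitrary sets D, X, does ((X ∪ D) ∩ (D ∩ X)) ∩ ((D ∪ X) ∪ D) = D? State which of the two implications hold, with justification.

(⊆) holds; (⊇) fails.

(⊆) Let x ∈ ((X ∪ D) ∩ (D ∩ X)) ∩ ((D ∪ X) ∪ D). Then x ∈ D ∩ X, from which x ∈ D.

(⊇) This inclusion fails. Take D = {1}, X = ∅; then 1 ∈ D but 1 ∉ ((X ∪ D) ∩ (D ∩ X)) ∩ ((D ∪ X) ∪ D).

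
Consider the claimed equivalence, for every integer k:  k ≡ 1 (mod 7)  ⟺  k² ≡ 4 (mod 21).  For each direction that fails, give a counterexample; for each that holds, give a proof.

(⟹) This fails: take k = 1. Then 1 ≡ 1 (mod 7), but 1² = 1 ≡ 1 (mod 21), not 4.

(⟸) This fails: take k = 2. Then 2² = 4 ≡ 4 (mod 21), yet 2 ≡ 2 (mod 7), not 1.

Neither implication holds.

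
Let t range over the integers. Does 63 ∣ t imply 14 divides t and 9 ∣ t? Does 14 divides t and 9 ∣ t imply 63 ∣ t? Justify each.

(→) This fails: take t = 63. Certainly 63 ∣ 63, but 14 ∤ 63.

(←) Suppose 14 ∣ t and 9 ∣ t. Any common multiple of 14 and 9 is a multiple of their lcm; here gcd(14, 9) = 1, so lcm(14, 9) = 14·9 = 126, so 126 ∣ t. Since 63 ∣ 126, it follows that 63 ∣ t.

The forward direction fails; the converse holds.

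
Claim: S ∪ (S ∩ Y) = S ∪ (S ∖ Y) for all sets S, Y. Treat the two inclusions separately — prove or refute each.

The two sets are equal.

(⊆) Let x ∈ S ∪ (S ∩ Y). Then either x ∈ S and x ∉ Y; or x ∈ S ∩ Y. In each case x ∈ S ∪ (S ∖ Y), so S ∪ (S ∩ Y) ⊆ S ∪ (S ∖ Y).

(⊇) Let x ∈ S ∪ (S ∖ Y). Then either x ∈ S and x ∉ Y; or x ∈ S ∩ Y. In each case x ∈ S ∪ (S ∩ Y), so S ∪ (S ∖ Y) ⊆ S ∪ (S ∩ Y).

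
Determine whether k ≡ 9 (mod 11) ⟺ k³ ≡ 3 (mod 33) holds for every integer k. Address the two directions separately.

Only the converse holds.

Converse. The residues r modulo 33 with r³ ≡ 3 (mod 33) are exactly {9}, and each is ≡ 9 (mod 11).

Forward direction. This fails: take k = 20. Then 20 ≡ 9 (mod 11), but 20³ = 8000 ≡ 14 (mod 33), not 3.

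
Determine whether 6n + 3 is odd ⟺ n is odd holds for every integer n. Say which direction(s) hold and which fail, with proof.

Converse. Suppose n is odd. Since 6 is even, 6n is even for every n, so 6n + 3 has the same parity as 3, which is odd. Hence 6n + 3 is odd.

Forward direction. This fails: take n = 4. Then 6n + 3 = 27, which is odd, yet n = 4 is even, not odd.

(⇒) fails; (⇐) holds.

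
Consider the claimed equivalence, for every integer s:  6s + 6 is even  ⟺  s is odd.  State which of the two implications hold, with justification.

(⇒) This fails: take s = 6. Then 6s + 6 = 42, which is even, yet s = 6 is even, not odd.

(⇐) Suppose s is odd. Since 6 is even, 6s is even for every s, so 6s + 6 has the same parity as 6, which is even. Hence 6s + 6 is even.

Not equivalent: only (⇐) holds.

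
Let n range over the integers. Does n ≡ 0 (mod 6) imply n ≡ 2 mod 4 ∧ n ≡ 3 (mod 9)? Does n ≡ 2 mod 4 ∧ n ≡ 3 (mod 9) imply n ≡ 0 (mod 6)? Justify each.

(⇒) This fails: n = 0 gives 0 ≡ 0 (mod 6) but 0 ≡ 0 (mod 4), so the conjunction on the right does not hold.

(⇐) Conversely, if n ≡ 2 (mod 4) and n ≡ 3 (mod 9), then by the Chinese remainder theorem n ≡ 30 (mod 36). Since 30 ≡ 0 (mod 6) and 6 ∣ 36, we get n ≡ 0 (mod 6).

Only the converse holds.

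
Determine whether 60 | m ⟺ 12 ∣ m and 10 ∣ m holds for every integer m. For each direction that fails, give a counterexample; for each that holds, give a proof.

Converse. Suppose 12 ∣ m and 10 ∣ m. Any common multiple of 12 and 10 is a multiple of their lcm; here lcm(12, 10) = 12·10/gcd(12, 10) = 120/2 = 60, so 60 ∣ m.

Forward direction. If 60 ∣ m, write m = 60q. Since 60 = 5·12, m = 12·(5q), so 12 ∣ m; and since 60 = 6·10, m = 10·(6q), so 10 ∣ m.

Both directions hold; the statement is true.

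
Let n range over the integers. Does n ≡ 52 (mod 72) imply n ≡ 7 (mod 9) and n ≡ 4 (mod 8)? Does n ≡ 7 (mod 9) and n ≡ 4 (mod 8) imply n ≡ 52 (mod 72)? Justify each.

The biconditional holds.

[⇒] Suppose n ≡ 52 (mod 72); write n = 72j + 52. Since 9 ∣ 72, reducing mod 9 gives n ≡ 52 ≡ 7 (mod 9); since 8 ∣ 72, reducing mod 8 gives n ≡ 52 ≡ 4 (mod 8).

[⇐] Conversely, if n ≡ 7 (mod 9) and n ≡ 4 (mod 8), then by the Chinese remainder theorem n ≡ 52 (mod 72). This is exactly n ≡ 52 (mod 72).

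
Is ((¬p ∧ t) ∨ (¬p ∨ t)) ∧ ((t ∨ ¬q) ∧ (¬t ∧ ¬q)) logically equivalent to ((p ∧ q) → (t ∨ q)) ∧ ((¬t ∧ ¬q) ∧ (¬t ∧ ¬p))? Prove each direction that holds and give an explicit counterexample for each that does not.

Both directions hold; the statement is true.

[⇒] Assume the antecedent. If q is true, the antecedent cannot hold. If q is false, the antecedent forces (q = F, p = F, t = F), and the consequent holds there. Either way the consequent holds.

[⇐] Assume the antecedent. If q is true, the antecedent cannot hold. If q is false, the antecedent forces (q = F, p = F, t = F), and the consequent holds there. Either way the consequent holds.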